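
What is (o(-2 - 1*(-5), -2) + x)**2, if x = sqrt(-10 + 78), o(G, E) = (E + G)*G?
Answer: 77 + 12*sqrt(17) ≈ 126.48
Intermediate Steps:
o(G, E) = G*(E + G)
x = 2*sqrt(17) (x = sqrt(68) = 2*sqrt(17) ≈ 8.2462)
(o(-2 - 1*(-5), -2) + x)**2 = ((-2 - 1*(-5))*(-2 + (-2 - 1*(-5))) + 2*sqrt(17))**2 = ((-2 + 5)*(-2 + (-2 + 5)) + 2*sqrt(17))**2 = (3*(-2 + 3) + 2*sqrt(17))**2 = (3*1 + 2*sqrt(17))**2 = (3 + 2*sqrt(17))**2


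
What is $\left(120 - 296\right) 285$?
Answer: $-50160$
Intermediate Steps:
$\left(120 - 296\right) 285 = \left(-176\right) 285 = -50160$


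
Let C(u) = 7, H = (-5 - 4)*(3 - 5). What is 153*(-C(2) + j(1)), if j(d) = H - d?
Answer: 1530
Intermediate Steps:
H = 18 (H = -9*(-2) = 18)
j(d) = 18 - d
153*(-C(2) + j(1)) = 153*(-1*7 + (18 - 1*1)) = 153*(-7 + (18 - 1)) = 153*(-7 + 17) = 153*10 = 1530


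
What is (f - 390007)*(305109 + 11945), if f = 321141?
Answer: -21834240764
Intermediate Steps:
(f - 390007)*(305109 + 11945) = (321141 - 390007)*(305109 + 11945) = -68866*317054 = -21834240764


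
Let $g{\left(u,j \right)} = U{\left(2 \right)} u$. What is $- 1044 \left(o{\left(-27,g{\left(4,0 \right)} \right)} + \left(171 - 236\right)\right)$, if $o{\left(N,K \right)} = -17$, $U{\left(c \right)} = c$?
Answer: $85608$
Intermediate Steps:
$g{\left(u,j \right)} = 2 u$
$- 1044 \left(o{\left(-27,g{\left(4,0 \right)} \right)} + \left(171 - 236\right)\right) = - 1044 \left(-17 + \left(171 - 236\right)\right) = - 1044 \left(-17 - 65\right) = \left(-1044\right) \left(-82\right) = 85608$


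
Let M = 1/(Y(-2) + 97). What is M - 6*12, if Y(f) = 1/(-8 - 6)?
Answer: -97690/1357 ≈ -71.990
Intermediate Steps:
Y(f) = -1/14 (Y(f) = 1/(-14) = -1/14)
M = 14/1357 (M = 1/(-1/14 + 97) = 1/(1357/14) = 14/1357 ≈ 0.010317)
M - 6*12 = 14/1357 - 6*12 = 14/1357 - 72 = -97690/1357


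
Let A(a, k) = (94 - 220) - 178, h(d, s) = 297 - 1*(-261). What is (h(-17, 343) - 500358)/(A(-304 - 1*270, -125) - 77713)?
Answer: 499800/78017 ≈ 6.4063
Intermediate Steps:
h(d, s) = 558 (h(d, s) = 297 + 261 = 558)
A(a, k) = -304 (A(a, k) = -126 - 178 = -304)
(h(-17, 343) - 500358)/(A(-304 - 1*270, -125) - 77713) = (558 - 500358)/(-304 - 77713) = -499800/(-78017) = -499800*(-1/78017) = 499800/78017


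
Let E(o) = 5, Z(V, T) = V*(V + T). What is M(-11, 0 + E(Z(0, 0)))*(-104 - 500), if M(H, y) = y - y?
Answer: 0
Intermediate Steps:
Z(V, T) = V*(T + V)
M(H, y) = 0
M(-11, 0 + E(Z(0, 0)))*(-104 - 500) = 0*(-104 - 500) = 0*(-604) = 0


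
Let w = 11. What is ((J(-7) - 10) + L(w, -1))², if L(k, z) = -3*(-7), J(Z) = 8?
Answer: 361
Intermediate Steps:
L(k, z) = 21
((J(-7) - 10) + L(w, -1))² = ((8 - 10) + 21)² = (-2 + 21)² = 19² = 361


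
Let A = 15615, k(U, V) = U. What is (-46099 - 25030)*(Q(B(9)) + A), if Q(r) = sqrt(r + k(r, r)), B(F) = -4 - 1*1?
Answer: -1110679335 - 71129*I*sqrt(10) ≈ -1.1107e+9 - 2.2493e+5*I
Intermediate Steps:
B(F) = -5 (B(F) = -4 - 1 = -5)
Q(r) = sqrt(2)*sqrt(r) (Q(r) = sqrt(r + r) = sqrt(2*r) = sqrt(2)*sqrt(r))
(-46099 - 25030)*(Q(B(9)) + A) = (-46099 - 25030)*(sqrt(2)*sqrt(-5) + 15615) = -71129*(sqrt(2)*(I*sqrt(5)) + 15615) = -71129*(I*sqrt(10) + 15615) = -71129*(15615 + I*sqrt(10)) = -1110679335 - 71129*I*sqrt(10)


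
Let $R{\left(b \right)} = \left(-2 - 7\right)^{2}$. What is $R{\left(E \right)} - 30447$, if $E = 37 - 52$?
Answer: $-30366$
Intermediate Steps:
$E = -15$ ($E = 37 - 52 = -15$)
$R{\left(b \right)} = 81$ ($R{\left(b \right)} = \left(-9\right)^{2} = 81$)
$R{\left(E \right)} - 30447 = 81 - 30447 = -30366$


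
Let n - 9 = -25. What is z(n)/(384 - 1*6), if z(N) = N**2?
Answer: 128/189 ≈ 0.67725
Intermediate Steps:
n = -16 (n = 9 - 25 = -16)
z(n)/(384 - 1*6) = (-16)**2/(384 - 1*6) = 256/(384 - 6) = 256/378 = 256*(1/378) = 128/189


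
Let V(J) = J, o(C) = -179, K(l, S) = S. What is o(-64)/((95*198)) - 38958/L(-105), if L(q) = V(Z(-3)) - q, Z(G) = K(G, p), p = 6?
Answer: -244273283/695970 ≈ -350.98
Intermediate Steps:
Z(G) = 6
L(q) = 6 - q
o(-64)/((95*198)) - 38958/L(-105) = -179/(95*198) - 38958/(6 - 1*(-105)) = -179/18810 - 38958/(6 + 105) = -179*1/18810 - 38958/111 = -179/18810 - 38958*1/111 = -179/18810 - 12986/37 = -244273283/695970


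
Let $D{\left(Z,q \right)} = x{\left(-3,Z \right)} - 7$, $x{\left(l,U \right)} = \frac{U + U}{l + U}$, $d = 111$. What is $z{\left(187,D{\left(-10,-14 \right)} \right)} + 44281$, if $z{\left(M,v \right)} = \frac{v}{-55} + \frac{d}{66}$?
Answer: $\frac{63324377}{1430} \approx 44283.0$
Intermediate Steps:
$x{\left(l,U \right)} = \frac{2 U}{U + l}$
$D{\left(Z,q \right)} = -7 + \frac{2 Z}{-3 + Z}$ ($D{\left(Z,q \right)} = \frac{2 Z}{Z - 3} - 7 = \frac{2 Z}{-3 + Z} - 7 = -7 + \frac{2 Z}{-3 + Z}$)
$z{\left(M,v \right)} = \frac{37}{22} - \frac{v}{55}$ ($z{\left(M,v \right)} = \frac{v}{-55} + \frac{111}{66} = v \left(- \frac{1}{55}\right) + 111 \cdot \frac{1}{66} = - \frac{v}{55} + \frac{37}{22} = \frac{37}{22} - \frac{v}{55}$)
$z{\left(187,D{\left(-10,-14 \right)} \right)} + 44281 = \left(\frac{37}{22} - \frac{\frac{1}{-3 - 10} \left(21 - -50\right)}{55}\right) + 44281 = \left(\frac{37}{22} - \frac{\frac{1}{-13} \left(21 + 50\right)}{55}\right) + 44281 = \left(\frac{37}{22} - \frac{\left(- \frac{1}{13}\right) 71}{55}\right) + 44281 = \left(\frac{37}{22} - - \frac{71}{715}\right) + 44281 = \left(\frac{37}{22} + \frac{71}{715}\right) + 44281 = \frac{2547}{1430} + 44281 = \frac{63324377}{1430}$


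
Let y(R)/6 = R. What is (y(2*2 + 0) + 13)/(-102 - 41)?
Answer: -37/143 ≈ -0.25874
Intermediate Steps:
y(R) = 6*R
(y(2*2 + 0) + 13)/(-102 - 41) = (6*(2*2 + 0) + 13)/(-102 - 41) = (6*(4 + 0) + 13)/(-143) = (6*4 + 13)*(-1/143) = (24 + 13)*(-1/143) = 37*(-1/143) = -37/143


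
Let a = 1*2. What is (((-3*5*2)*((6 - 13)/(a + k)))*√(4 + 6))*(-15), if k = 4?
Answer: -525*√10 ≈ -1660.2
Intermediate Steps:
a = 2
(((-3*5*2)*((6 - 13)/(a + k)))*√(4 + 6))*(-15) = (((-3*5*2)*((6 - 13)/(2 + 4)))*√(4 + 6))*(-15) = (((-15*2)*(-7/6))*√10)*(-15) = ((-(-210)/6)*√10)*(-15) = ((-30*(-7/6))*√10)*(-15) = (35*√10)*(-15) = -525*√10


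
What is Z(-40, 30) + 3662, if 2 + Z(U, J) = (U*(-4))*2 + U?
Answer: 3940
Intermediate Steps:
Z(U, J) = -2 - 7*U (Z(U, J) = -2 + ((U*(-4))*2 + U) = -2 + (-4*U*2 + U) = -2 + (-8*U + U) = -2 - 7*U)
Z(-40, 30) + 3662 = (-2 - 7*(-40)) + 3662 = (-2 + 280) + 3662 = 278 + 3662 = 3940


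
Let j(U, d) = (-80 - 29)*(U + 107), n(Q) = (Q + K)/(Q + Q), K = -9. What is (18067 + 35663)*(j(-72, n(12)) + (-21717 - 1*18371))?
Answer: -2358908190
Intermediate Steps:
n(Q) = (-9 + Q)/(2*Q) (n(Q) = (Q - 9)/(Q + Q) = (-9 + Q)/((2*Q)) = (-9 + Q)*(1/(2*Q)) = (-9 + Q)/(2*Q))
j(U, d) = -11663 - 109*U (j(U, d) = -109*(107 + U) = -11663 - 109*U)
(18067 + 35663)*(j(-72, n(12)) + (-21717 - 1*18371)) = (18067 + 35663)*((-11663 - 109*(-72)) + (-21717 - 1*18371)) = 53730*((-11663 + 7848) + (-21717 - 18371)) = 53730*(-3815 - 40088) = 53730*(-43903) = -2358908190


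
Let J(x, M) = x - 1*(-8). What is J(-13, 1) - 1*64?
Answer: -69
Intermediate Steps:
J(x, M) = 8 + x (J(x, M) = x + 8 = 8 + x)
J(-13, 1) - 1*64 = (8 - 13) - 1*64 = -5 - 64 = -69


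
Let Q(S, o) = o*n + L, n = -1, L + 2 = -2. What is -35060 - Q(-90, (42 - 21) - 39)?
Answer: -35074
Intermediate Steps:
L = -4 (L = -2 - 2 = -4)
Q(S, o) = -4 - o (Q(S, o) = o*(-1) - 4 = -o - 4 = -4 - o)
-35060 - Q(-90, (42 - 21) - 39) = -35060 - (-4 - ((42 - 21) - 39)) = -35060 - (-4 - (21 - 39)) = -35060 - (-4 - 1*(-18)) = -35060 - (-4 + 18) = -35060 - 1*14 = -35060 - 14 = -35074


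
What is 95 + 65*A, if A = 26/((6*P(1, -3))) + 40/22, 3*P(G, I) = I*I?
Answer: 30400/99 ≈ 307.07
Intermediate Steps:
P(G, I) = I**2/3 (P(G, I) = (I*I)/3 = I**2/3)
A = 323/99 (A = 26/((6*((1/3)*(-3)**2))) + 40/22 = 26/((6*((1/3)*9))) + 40*(1/22) = 26/((6*3)) + 20/11 = 26/18 + 20/11 = 26*(1/18) + 20/11 = 13/9 + 20/11 = 323/99 ≈ 3.2626)
95 + 65*A = 95 + 65*(323/99) = 95 + 20995/99 = 30400/99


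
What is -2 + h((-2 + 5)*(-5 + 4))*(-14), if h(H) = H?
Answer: 40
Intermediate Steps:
-2 + h((-2 + 5)*(-5 + 4))*(-14) = -2 + ((-2 + 5)*(-5 + 4))*(-14) = -2 + (3*(-1))*(-14) = -2 - 3*(-14) = -2 + 42 = 40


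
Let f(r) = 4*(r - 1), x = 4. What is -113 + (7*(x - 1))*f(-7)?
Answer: -785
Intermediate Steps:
f(r) = -4 + 4*r (f(r) = 4*(-1 + r) = -4 + 4*r)
-113 + (7*(x - 1))*f(-7) = -113 + (7*(4 - 1))*(-4 + 4*(-7)) = -113 + (7*3)*(-4 - 28) = -113 + 21*(-32) = -113 - 672 = -785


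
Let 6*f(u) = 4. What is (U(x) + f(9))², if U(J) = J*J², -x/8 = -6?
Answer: 110076641284/9 ≈ 1.2231e+10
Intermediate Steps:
x = 48 (x = -8*(-6) = 48)
f(u) = ⅔ (f(u) = (⅙)*4 = ⅔)
U(J) = J³
(U(x) + f(9))² = (48³ + ⅔)² = (110592 + ⅔)² = (331778/3)² = 110076641284/9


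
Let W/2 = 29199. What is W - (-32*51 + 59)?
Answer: 59971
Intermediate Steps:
W = 58398 (W = 2*29199 = 58398)
W - (-32*51 + 59) = 58398 - (-32*51 + 59) = 58398 - (-1632 + 59) = 58398 - 1*(-1573) = 58398 + 1573 = 59971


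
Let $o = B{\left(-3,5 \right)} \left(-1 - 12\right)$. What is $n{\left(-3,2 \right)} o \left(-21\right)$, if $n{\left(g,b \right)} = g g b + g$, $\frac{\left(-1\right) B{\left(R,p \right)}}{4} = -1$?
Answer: $16380$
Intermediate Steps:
$B{\left(R,p \right)} = 4$ ($B{\left(R,p \right)} = \left(-4\right) \left(-1\right) = 4$)
$o = -52$ ($o = 4 \left(-1 - 12\right) = 4 \left(-13\right) = -52$)
$n{\left(g,b \right)} = g + b g^{2}$ ($n{\left(g,b \right)} = g^{2} b + g = b g^{2} + g = g + b g^{2}$)
$n{\left(-3,2 \right)} o \left(-21\right) = - 3 \left(1 + 2 \left(-3\right)\right) \left(-52\right) \left(-21\right) = - 3 \left(1 - 6\right) \left(-52\right) \left(-21\right) = \left(-3\right) \left(-5\right) \left(-52\right) \left(-21\right) = 15 \left(-52\right) \left(-21\right) = \left(-780\right) \left(-21\right) = 16380$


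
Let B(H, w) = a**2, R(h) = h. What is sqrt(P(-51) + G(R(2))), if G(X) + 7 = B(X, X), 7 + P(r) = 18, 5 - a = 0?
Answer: sqrt(29) ≈ 5.3852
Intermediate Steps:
a = 5 (a = 5 - 1*0 = 5 + 0 = 5)
P(r) = 11 (P(r) = -7 + 18 = 11)
B(H, w) = 25 (B(H, w) = 5**2 = 25)
G(X) = 18 (G(X) = -7 + 25 = 18)
sqrt(P(-51) + G(R(2))) = sqrt(11 + 18) = sqrt(29)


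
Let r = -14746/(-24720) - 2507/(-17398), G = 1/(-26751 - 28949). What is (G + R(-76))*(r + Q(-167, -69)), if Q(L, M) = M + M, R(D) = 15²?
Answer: -184955614482743167/5988843948000 ≈ -30883.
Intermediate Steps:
R(D) = 225
Q(L, M) = 2*M
G = -1/55700 (G = 1/(-55700) = -1/55700 ≈ -1.7953e-5)
r = 79630987/107519640 (r = -14746*(-1/24720) - 2507*(-1/17398) = 7373/12360 + 2507/17398 = 79630987/107519640 ≈ 0.74062)
(G + R(-76))*(r + Q(-167, -69)) = (-1/55700 + 225)*(79630987/107519640 + 2*(-69)) = 12532499*(79630987/107519640 - 138)/55700 = (12532499/55700)*(-14758079333/107519640) = -184955614482743167/5988843948000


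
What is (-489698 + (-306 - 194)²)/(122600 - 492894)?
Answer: 119849/185147 ≈ 0.64732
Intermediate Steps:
(-489698 + (-306 - 194)²)/(122600 - 492894) = (-489698 + (-500)²)/(-370294) = (-489698 + 250000)*(-1/370294) = -239698*(-1/370294) = 119849/185147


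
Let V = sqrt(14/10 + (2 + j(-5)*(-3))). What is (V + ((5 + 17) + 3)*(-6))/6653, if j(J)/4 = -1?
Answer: -150/6653 + sqrt(385)/33265 ≈ -0.021956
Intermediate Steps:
j(J) = -4 (j(J) = 4*(-1) = -4)
V = sqrt(385)/5 (V = sqrt(14/10 + (2 - 4*(-3))) = sqrt(14*(1/10) + (2 + 12)) = sqrt(7/5 + 14) = sqrt(77/5) = sqrt(385)/5 ≈ 3.9243)
(V + ((5 + 17) + 3)*(-6))/6653 = (sqrt(385)/5 + ((5 + 17) + 3)*(-6))/6653 = (sqrt(385)/5 + (22 + 3)*(-6))*(1/6653) = (sqrt(385)/5 + 25*(-6))*(1/6653) = (sqrt(385)/5 - 150)*(1/6653) = (-150 + sqrt(385)/5)*(1/6653) = -150/6653 + sqrt(385)/33265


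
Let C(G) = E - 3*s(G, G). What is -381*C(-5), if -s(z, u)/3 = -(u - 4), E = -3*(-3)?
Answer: -34290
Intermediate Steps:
E = 9
s(z, u) = -12 + 3*u (s(z, u) = -(-3)*(u - 4) = -(-3)*(-4 + u) = -3*(4 - u) = -12 + 3*u)
C(G) = 45 - 9*G (C(G) = 9 - 3*(-12 + 3*G) = 9 + (36 - 9*G) = 45 - 9*G)
-381*C(-5) = -381*(45 - 9*(-5)) = -381*(45 + 45) = -381*90 = -34290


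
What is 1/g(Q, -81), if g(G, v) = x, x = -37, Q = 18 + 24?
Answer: -1/37 ≈ -0.027027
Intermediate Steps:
Q = 42
g(G, v) = -37
1/g(Q, -81) = 1/(-37) = -1/37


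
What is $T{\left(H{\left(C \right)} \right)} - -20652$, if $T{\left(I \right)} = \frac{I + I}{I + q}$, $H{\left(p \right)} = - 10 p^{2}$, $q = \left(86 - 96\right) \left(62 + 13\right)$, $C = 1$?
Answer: $\frac{784777}{38} \approx 20652.0$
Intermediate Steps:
$q = -750$ ($q = \left(-10\right) 75 = -750$)
$T{\left(I \right)} = \frac{2 I}{-750 + I}$ ($T{\left(I \right)} = \frac{I + I}{I - 750} = \frac{2 I}{-750 + I}$)
$T{\left(H{\left(C \right)} \right)} - -20652 = \frac{2 \left(- 10 \cdot 1^{2}\right)}{-750 - 10 \cdot 1^{2}} - -20652 = \frac{2 \left(\left(-10\right) 1\right)}{-750 - 10} + 20652 = 2 \left(-10\right) \frac{1}{-750 - 10} + 20652 = 2 \left(-10\right) \frac{1}{-760} + 20652 = 2 \left(-10\right) \left(- \frac{1}{760}\right) + 20652 = \frac{1}{38} + 20652 = \frac{784777}{38}$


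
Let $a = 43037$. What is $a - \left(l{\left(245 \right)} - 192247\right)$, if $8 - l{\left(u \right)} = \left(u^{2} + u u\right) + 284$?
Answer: $355610$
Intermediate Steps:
$l{\left(u \right)} = -276 - 2 u^{2}$ ($l{\left(u \right)} = 8 - \left(\left(u^{2} + u u\right) + 284\right) = 8 - \left(\left(u^{2} + u^{2}\right) + 284\right) = 8 - \left(2 u^{2} + 284\right) = 8 - \left(284 + 2 u^{2}\right) = -276 - 2 u^{2}$)
$a - \left(l{\left(245 \right)} - 192247\right) = 43037 - \left(\left(-276 - 2 \cdot 245^{2}\right) - 192247\right) = 43037 - \left(\left(-276 - 120050\right) - 192247\right) = 43037 - \left(-120326 - 192247\right) = 43037 - -312573 = 43037 + 312573 = 355610$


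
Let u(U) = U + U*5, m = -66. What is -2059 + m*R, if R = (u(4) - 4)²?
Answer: -28459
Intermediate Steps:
u(U) = 6*U (u(U) = U + 5*U = 6*U)
R = 400 (R = (6*4 - 4)² = (24 - 4)² = 20² = 400)
-2059 + m*R = -2059 - 66*400 = -2059 - 26400 = -28459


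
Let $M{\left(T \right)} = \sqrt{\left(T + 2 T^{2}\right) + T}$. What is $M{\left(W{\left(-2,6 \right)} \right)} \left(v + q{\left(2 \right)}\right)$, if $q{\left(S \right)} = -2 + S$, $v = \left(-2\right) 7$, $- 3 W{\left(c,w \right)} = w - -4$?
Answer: $- \frac{28 \sqrt{35}}{3} \approx -55.217$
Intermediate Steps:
$W{\left(c,w \right)} = - \frac{4}{3} - \frac{w}{3}$ ($W{\left(c,w \right)} = - \frac{w - -4}{3} = - \frac{w + 4}{3} = - \frac{4 + w}{3} = - \frac{4}{3} - \frac{w}{3}$)
$v = -14$
$M{\left(T \right)} = \sqrt{2 T + 2 T^{2}}$
$M{\left(W{\left(-2,6 \right)} \right)} \left(v + q{\left(2 \right)}\right) = \sqrt{2} \sqrt{\left(- \frac{4}{3} - 2\right) \left(1 - \frac{10}{3}\right)} \left(-14 + \left(-2 + 2\right)\right) = \sqrt{2} \sqrt{\left(- \frac{4}{3} - 2\right) \left(1 - \frac{10}{3}\right)} \left(-14 + 0\right) = \sqrt{2} \sqrt{- \frac{10 \left(1 - \frac{10}{3}\right)}{3}} \left(-14\right) = \sqrt{2} \sqrt{\left(- \frac{10}{3}\right) \left(- \frac{7}{3}\right)} \left(-14\right) = \sqrt{2} \sqrt{\frac{70}{9}} \left(-14\right) = \sqrt{2} \frac{\sqrt{70}}{3} \left(-14\right) = \frac{2 \sqrt{35}}{3} \left(-14\right) = - \frac{28 \sqrt{35}}{3}$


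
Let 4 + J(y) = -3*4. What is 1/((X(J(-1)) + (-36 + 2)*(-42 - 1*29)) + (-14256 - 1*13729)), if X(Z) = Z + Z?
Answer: -1/25603 ≈ -3.9058e-5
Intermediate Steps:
J(y) = -16 (J(y) = -4 - 3*4 = -4 - 12 = -16)
X(Z) = 2*Z
1/((X(J(-1)) + (-36 + 2)*(-42 - 1*29)) + (-14256 - 1*13729)) = 1/((2*(-16) + (-36 + 2)*(-42 - 1*29)) + (-14256 - 1*13729)) = 1/((-32 - 34*(-42 - 29)) + (-14256 - 13729)) = 1/((-32 - 34*(-71)) - 27985) = 1/((-32 + 2414) - 27985) = 1/(2382 - 27985) = 1/(-25603) = -1/25603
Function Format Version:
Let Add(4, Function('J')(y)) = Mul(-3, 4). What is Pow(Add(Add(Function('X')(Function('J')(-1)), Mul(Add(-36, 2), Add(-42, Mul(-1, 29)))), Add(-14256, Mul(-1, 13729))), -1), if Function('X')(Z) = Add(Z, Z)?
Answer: Rational(-1, 25603) ≈ -3.9058e-5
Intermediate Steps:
Function('J')(y) = -16 (Function('J')(y) = Add(-4, Mul(-3, 4)) = Add(-4, -12) = -16)
Function('X')(Z) = Mul(2, Z)
Pow(Add(Add(Function('X')(Function('J')(-1)), Mul(Add(-36, 2), Add(-42, Mul(-1, 29)))), Add(-14256, Mul(-1, 13729))), -1) = Pow(Add(Add(Mul(2, -16), Mul(Add(-36, 2), Add(-42, Mul(-1, 29)))), Add(-14256, Mul(-1, 13729))), -1) = Pow(Add(Add(-32, Mul(-34, Add(-42, -29))), Add(-14256, -13729)), -1) = Pow(Add(Add(-32, Mul(-34, -71)), -27985), -1) = Pow(Add(Add(-32, 2414), -27985), -1) = Pow(Add(2382, -27985), -1) = Pow(-25603, -1) = Rational(-1, 25603)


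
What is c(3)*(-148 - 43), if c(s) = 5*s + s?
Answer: -3438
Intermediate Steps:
c(s) = 6*s
c(3)*(-148 - 43) = (6*3)*(-148 - 43) = 18*(-191) = -3438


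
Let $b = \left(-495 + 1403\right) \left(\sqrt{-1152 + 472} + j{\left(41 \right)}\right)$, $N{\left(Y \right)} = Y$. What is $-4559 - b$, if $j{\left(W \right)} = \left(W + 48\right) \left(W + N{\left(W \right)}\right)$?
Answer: $-6631143 - 1816 i \sqrt{170} \approx -6.6311 \cdot 10^{6} - 23678.0 i$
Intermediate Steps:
$j{\left(W \right)} = 2 W \left(48 + W\right)$ ($j{\left(W \right)} = \left(W + 48\right) \left(W + W\right) = \left(48 + W\right) 2 W = 2 W \left(48 + W\right)$)
$b = 6626584 + 1816 i \sqrt{170}$ ($b = \left(-495 + 1403\right) \left(\sqrt{-1152 + 472} + 2 \cdot 41 \left(48 + 41\right)\right) = 908 \left(\sqrt{-680} + 2 \cdot 41 \cdot 89\right) = 908 \left(2 i \sqrt{170} + 7298\right) = 908 \left(7298 + 2 i \sqrt{170}\right) = 6626584 + 1816 i \sqrt{170} \approx 6.6266 \cdot 10^{6} + 23678.0 i$)
$-4559 - b = -4559 - \left(6626584 + 1816 i \sqrt{170}\right) = -6631143 - 1816 i \sqrt{170}$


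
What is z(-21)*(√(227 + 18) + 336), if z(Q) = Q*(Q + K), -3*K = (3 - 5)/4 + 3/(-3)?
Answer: 144648 + 6027*√5/2 ≈ 1.5139e+5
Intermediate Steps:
K = ½ (K = -((3 - 5)/4 + 3/(-3))/3 = -(-2*¼ + 3*(-⅓))/3 = -(-½ - 1)/3 = -⅓*(-3/2) = ½ ≈ 0.50000)
z(Q) = Q*(½ + Q) (z(Q) = Q*(Q + ½) = Q*(½ + Q))
z(-21)*(√(227 + 18) + 336) = (-21*(½ - 21))*(√(227 + 18) + 336) = (-21*(-41/2))*(√245 + 336) = 861*(7*√5 + 336)/2 = 861*(336 + 7*√5)/2 = 144648 + 6027*√5/2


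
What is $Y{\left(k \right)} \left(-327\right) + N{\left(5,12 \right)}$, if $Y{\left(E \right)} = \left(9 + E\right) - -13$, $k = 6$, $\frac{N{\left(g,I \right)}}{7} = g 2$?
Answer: $-9086$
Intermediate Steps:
$N{\left(g,I \right)} = 14 g$ ($N{\left(g,I \right)} = 7 g 2 = 7 \cdot 2 g = 14 g$)
$Y{\left(E \right)} = 22 + E$ ($Y{\left(E \right)} = \left(9 + E\right) + 13 = 22 + E$)
$Y{\left(k \right)} \left(-327\right) + N{\left(5,12 \right)} = \left(22 + 6\right) \left(-327\right) + 14 \cdot 5 = 28 \left(-327\right) + 70 = -9156 + 70 = -9086$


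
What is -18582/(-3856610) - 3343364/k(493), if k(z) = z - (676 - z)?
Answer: -644702263781/59777455 ≈ -10785.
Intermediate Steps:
k(z) = -676 + 2*z (k(z) = z + (-676 + z) = -676 + 2*z)
-18582/(-3856610) - 3343364/k(493) = -18582/(-3856610) - 3343364/(-676 + 2*493) = -18582*(-1/3856610) - 3343364/(-676 + 986) = 9291/1928305 - 3343364/310 = 9291/1928305 - 3343364*1/310 = 9291/1928305 - 1671682/155 = -644702263781/59777455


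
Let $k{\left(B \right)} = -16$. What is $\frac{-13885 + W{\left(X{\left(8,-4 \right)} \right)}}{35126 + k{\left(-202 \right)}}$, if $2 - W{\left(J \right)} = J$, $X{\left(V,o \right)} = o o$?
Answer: $- \frac{13899}{35110} \approx -0.39587$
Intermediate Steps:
$X{\left(V,o \right)} = o^{2}$
$W{\left(J \right)} = 2 - J$
$\frac{-13885 + W{\left(X{\left(8,-4 \right)} \right)}}{35126 + k{\left(-202 \right)}} = \frac{-13885 + \left(2 - \left(-4\right)^{2}\right)}{35126 - 16} = \frac{-13885 + \left(2 - 16\right)}{35110} = \left(-13885 + \left(2 - 16\right)\right) \frac{1}{35110} = \left(-13885 - 14\right) \frac{1}{35110} = \left(-13899\right) \frac{1}{35110} = - \frac{13899}{35110}$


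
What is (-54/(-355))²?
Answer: 2916/126025 ≈ 0.023138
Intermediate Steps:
(-54/(-355))² = (-54*(-1/355))² = (54/355)² = 2916/126025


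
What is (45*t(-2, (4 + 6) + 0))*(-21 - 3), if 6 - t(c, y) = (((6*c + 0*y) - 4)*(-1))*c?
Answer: -41040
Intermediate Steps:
t(c, y) = 6 - c*(4 - 6*c) (t(c, y) = 6 - ((6*c + 0*y) - 4)*(-1)*c = 6 - ((6*c + 0) - 4)*(-1)*c = 6 - (6*c - 4)*(-1)*c = 6 - (-4 + 6*c)*(-1)*c = 6 - (4 - 6*c)*c = 6 - c*(4 - 6*c))
(45*t(-2, (4 + 6) + 0))*(-21 - 3) = (45*(6 - 4*(-2) + 6*(-2)²))*(-21 - 3) = (45*(6 + 8 + 6*4))*(-24) = (45*(6 + 8 + 24))*(-24) = (45*38)*(-24) = 1710*(-24) = -41040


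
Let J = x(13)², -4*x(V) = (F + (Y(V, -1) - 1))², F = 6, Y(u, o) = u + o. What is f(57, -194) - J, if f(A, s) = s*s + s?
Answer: 515551/16 ≈ 32222.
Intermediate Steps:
Y(u, o) = o + u
f(A, s) = s + s² (f(A, s) = s² + s = s + s²)
x(V) = -(4 + V)²/4 (x(V) = -(6 + ((-1 + V) - 1))²/4 = -(6 + (-2 + V))²/4 = -(4 + V)²/4)
J = 83521/16 (J = (-(4 + 13)²/4)² = (-¼*17²)² = (-¼*289)² = (-289/4)² = 83521/16 ≈ 5220.1)
f(57, -194) - J = -194*(1 - 194) - 1*83521/16 = -194*(-193) - 83521/16 = 37442 - 83521/16 = 515551/16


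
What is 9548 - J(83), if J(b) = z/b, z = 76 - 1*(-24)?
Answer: 792384/83 ≈ 9546.8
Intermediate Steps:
z = 100 (z = 76 + 24 = 100)
J(b) = 100/b
9548 - J(83) = 9548 - 100/83 = 792384/83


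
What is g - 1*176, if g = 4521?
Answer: 4345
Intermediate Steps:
g - 1*176 = 4521 - 1*176 = 4521 - 176 = 4345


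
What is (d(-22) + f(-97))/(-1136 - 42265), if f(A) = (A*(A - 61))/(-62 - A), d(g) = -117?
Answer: -11231/1519035 ≈ -0.0073935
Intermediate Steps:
f(A) = A*(-61 + A)/(-62 - A) (f(A) = (A*(-61 + A))/(-62 - A) = A*(-61 + A)/(-62 - A))
(d(-22) + f(-97))/(-1136 - 42265) = (-117 - 97*(61 - 1*(-97))/(62 - 97))/(-1136 - 42265) = (-117 - 97*(61 + 97)/(-35))/(-43401) = (-117 - 97*(-1/35)*158)*(-1/43401) = (-117 + 15326/35)*(-1/43401) = (11231/35)*(-1/43401) = -11231/1519035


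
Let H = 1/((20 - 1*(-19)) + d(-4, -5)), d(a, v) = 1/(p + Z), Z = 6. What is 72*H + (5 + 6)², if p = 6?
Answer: 57613/469 ≈ 122.84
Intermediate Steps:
d(a, v) = 1/12 (d(a, v) = 1/(6 + 6) = 1/12)
H = 12/469 (H = 1/((20 - 1*(-19)) + 1/12) = 1/((20 + 19) + 1/12) = 1/(39 + 1/12) = 1/(469/12) = 12/469 ≈ 0.025586)
72*H + (5 + 6)² = 72*(12/469) + (5 + 6)² = 864/469 + 11² = 864/469 + 121 = 57613/469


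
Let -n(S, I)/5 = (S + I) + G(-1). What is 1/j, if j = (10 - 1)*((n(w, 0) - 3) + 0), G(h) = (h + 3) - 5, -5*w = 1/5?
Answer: 5/549 ≈ 0.0091075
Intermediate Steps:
w = -1/25 (w = -1/(5*5) = -1/5*1/5 = -1/25 ≈ -0.040000)
G(h) = -2 + h (G(h) = (3 + h) - 5 = -2 + h)
n(S, I) = 15 - 5*I - 5*S (n(S, I) = -5*((S + I) + (-2 - 1)) = -5*((I + S) - 3) = -5*(-3 + I + S) = 15 - 5*I - 5*S)
j = 549/5 (j = (10 - 1)*(((15 - 5*0 - 5*(-1/25)) - 3) + 0) = 9*(((15 + 0 + 1/5) - 3) + 0) = 9*((76/5 - 3) + 0) = 9*(61/5 + 0) = 9*(61/5) = 549/5 ≈ 109.80)
1/j = 1/(549/5) = 5/549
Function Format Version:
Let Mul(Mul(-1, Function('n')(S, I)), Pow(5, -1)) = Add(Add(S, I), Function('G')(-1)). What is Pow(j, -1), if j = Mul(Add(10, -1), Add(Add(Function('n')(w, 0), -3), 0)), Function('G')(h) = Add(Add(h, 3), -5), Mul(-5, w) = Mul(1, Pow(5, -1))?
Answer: Rational(5, 549) ≈ 0.0091075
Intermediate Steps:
w = Rational(-1, 25) (w = Mul(Rational(-1, 5), Mul(1, Pow(5, -1))) = Mul(Rational(-1, 5), Mul(1, Rational(1, 5))) = Mul(Rational(-1, 5), Rational(1, 5)) = Rational(-1, 25) ≈ -0.040000)
Function('G')(h) = Add(-2, h) (Function('G')(h) = Add(Add(3, h), -5) = Add(-2, h))
Function('n')(S, I) = Add(15, Mul(-5, I), Mul(-5, S)) (Function('n')(S, I) = Mul(-5, Add(Add(S, I), Add(-2, -1))) = Mul(-5, Add(Add(I, S), -3)) = Mul(-5, Add(-3, I, S)) = Add(15, Mul(-5, I), Mul(-5, S)))
j = Rational(549, 5) (j = Mul(Add(10, -1), Add(Add(Add(15, Mul(-5, 0), Mul(-5, Rational(-1, 25))), -3), 0)) = Mul(9, Add(Add(Add(15, 0, Rational(1, 5)), -3), 0)) = Mul(9, Add(Add(Rational(76, 5), -3), 0)) = Mul(9, Add(Rational(61, 5), 0)) = Mul(9, Rational(61, 5)) = Rational(549, 5) ≈ 109.80)
Pow(j, -1) = Pow(Rational(549, 5), -1) = Rational(5, 549)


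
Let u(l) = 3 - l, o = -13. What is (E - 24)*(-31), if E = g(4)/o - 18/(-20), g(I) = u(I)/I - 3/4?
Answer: 92783/130 ≈ 713.71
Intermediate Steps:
g(I) = -¾ + (3 - I)/I (g(I) = (3 - I)/I - 3/4 = (3 - I)/I - 3*¼ = (3 - I)/I - ¾ = -¾ + (3 - I)/I)
E = 127/130 (E = (-7/4 + 3/4)/(-13) - 18/(-20) = (-7/4 + 3*(¼))*(-1/13) - 18*(-1/20) = (-7/4 + ¾)*(-1/13) + 9/10 = -1*(-1/13) + 9/10 = 1/13 + 9/10 = 127/130 ≈ 0.97692)
(E - 24)*(-31) = (127/130 - 24)*(-31) = -2993/130*(-31) = 92783/130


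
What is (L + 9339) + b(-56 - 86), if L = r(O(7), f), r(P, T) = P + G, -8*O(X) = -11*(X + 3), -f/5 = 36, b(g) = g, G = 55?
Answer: 37063/4 ≈ 9265.8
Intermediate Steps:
f = -180 (f = -5*36 = -180)
O(X) = 33/8 + 11*X/8 (O(X) = -(-11)*(X + 3)/8 = -(-11)*(3 + X)/8 = -(-33 - 11*X)/8 = 33/8 + 11*X/8)
r(P, T) = 55 + P (r(P, T) = P + 55 = 55 + P)
L = 275/4 (L = 55 + (33/8 + (11/8)*7) = 55 + (33/8 + 77/8) = 55 + 55/4 = 275/4 ≈ 68.750)
(L + 9339) + b(-56 - 86) = (275/4 + 9339) + (-56 - 86) = 37631/4 - 142 = 37063/4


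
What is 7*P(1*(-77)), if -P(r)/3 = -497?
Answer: 10437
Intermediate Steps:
P(r) = 1491 (P(r) = -3*(-497) = 1491)
7*P(1*(-77)) = 7*1491 = 10437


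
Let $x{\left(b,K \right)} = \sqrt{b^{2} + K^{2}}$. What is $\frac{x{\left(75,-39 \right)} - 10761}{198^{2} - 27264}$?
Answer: $- \frac{3587}{3980} + \frac{\sqrt{794}}{3980} \approx -0.89418$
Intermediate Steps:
$x{\left(b,K \right)} = \sqrt{K^{2} + b^{2}}$
$\frac{x{\left(75,-39 \right)} - 10761}{198^{2} - 27264} = \frac{\sqrt{\left(-39\right)^{2} + 75^{2}} - 10761}{198^{2} - 27264} = \frac{\sqrt{1521 + 5625} - 10761}{39204 - 27264} = \frac{\sqrt{7146} - 10761}{11940} = \left(3 \sqrt{794} - 10761\right) \frac{1}{11940} = \left(-10761 + 3 \sqrt{794}\right) \frac{1}{11940} = - \frac{3587}{3980} + \frac{\sqrt{794}}{3980}$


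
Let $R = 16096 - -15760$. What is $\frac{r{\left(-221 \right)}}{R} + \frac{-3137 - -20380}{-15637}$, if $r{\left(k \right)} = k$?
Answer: $- \frac{552748785}{498132272} \approx -1.1096$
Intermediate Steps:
$R = 31856$ ($R = 16096 + 15760 = 31856$)
$\frac{r{\left(-221 \right)}}{R} + \frac{-3137 - -20380}{-15637} = - \frac{221}{31856} + \frac{-3137 - -20380}{-15637} = \left(-221\right) \frac{1}{31856} + \left(-3137 + 20380\right) \left(- \frac{1}{15637}\right) = - \frac{221}{31856} + 17243 \left(- \frac{1}{15637}\right) = - \frac{221}{31856} - \frac{17243}{15637} = - \frac{552748785}{498132272}$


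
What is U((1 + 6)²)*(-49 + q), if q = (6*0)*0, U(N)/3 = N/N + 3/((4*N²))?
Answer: -28821/196 ≈ -147.05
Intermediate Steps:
U(N) = 3 + 9/(4*N²) (U(N) = 3*(N/N + 3/((4*N²))) = 3*(1 + 3*(1/(4*N²))) = 3*(1 + 3/(4*N²)) = 3 + 9/(4*N²))
q = 0 (q = 0*0 = 0)
U((1 + 6)²)*(-49 + q) = (3 + 9/(4*((1 + 6)²)²))*(-49 + 0) = (3 + 9/(4*(7²)²))*(-49) = (3 + (9/4)/49²)*(-49) = (3 + (9/4)*(1/2401))*(-49) = (3 + 9/9604)*(-49) = (28821/9604)*(-49) = -28821/196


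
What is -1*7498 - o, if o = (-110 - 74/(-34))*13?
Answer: -103637/17 ≈ -6096.3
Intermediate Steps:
o = -23829/17 (o = (-110 - 74*(-1/34))*13 = (-110 + 37/17)*13 = -1833/17*13 = -23829/17 ≈ -1401.7)
-1*7498 - o = -1*7498 - 1*(-23829/17) = -7498 + 23829/17 = -103637/17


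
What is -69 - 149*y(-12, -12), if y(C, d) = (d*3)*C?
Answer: -64437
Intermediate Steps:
y(C, d) = 3*C*d (y(C, d) = (3*d)*C = 3*C*d)
-69 - 149*y(-12, -12) = -69 - 447*(-12)*(-12) = -69 - 149*432 = -69 - 64368 = -64437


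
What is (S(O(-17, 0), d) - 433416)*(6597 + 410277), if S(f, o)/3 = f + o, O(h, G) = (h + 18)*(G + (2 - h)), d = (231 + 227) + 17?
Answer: -180062054316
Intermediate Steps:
d = 475 (d = 458 + 17 = 475)
O(h, G) = (18 + h)*(2 + G - h)
S(f, o) = 3*f + 3*o (S(f, o) = 3*(f + o) = 3*f + 3*o)
(S(O(-17, 0), d) - 433416)*(6597 + 410277) = ((3*(36 - 1*(-17)² - 16*(-17) + 18*0 + 0*(-17)) + 3*475) - 433416)*(6597 + 410277) = ((3*(36 - 1*289 + 272 + 0 + 0) + 1425) - 433416)*416874 = ((3*(36 - 289 + 272 + 0 + 0) + 1425) - 433416)*416874 = ((3*19 + 1425) - 433416)*416874 = ((57 + 1425) - 433416)*416874 = (1482 - 433416)*416874 = -431934*416874 = -180062054316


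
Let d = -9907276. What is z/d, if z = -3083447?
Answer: 3083447/9907276 ≈ 0.31123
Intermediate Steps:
z/d = -3083447/(-9907276) = -3083447*(-1/9907276) = 3083447/9907276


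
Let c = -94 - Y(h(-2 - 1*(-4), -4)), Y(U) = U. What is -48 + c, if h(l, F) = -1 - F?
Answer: -145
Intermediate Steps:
c = -97 (c = -94 - (-1 - 1*(-4)) = -94 - (-1 + 4) = -94 - 1*3 = -94 - 3 = -97)
-48 + c = -48 - 97 = -145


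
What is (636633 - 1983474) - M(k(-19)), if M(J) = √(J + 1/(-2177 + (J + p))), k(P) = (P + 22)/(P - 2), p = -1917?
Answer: -1346841 - 2*I*√1439799501/200613 ≈ -1.3468e+6 - 0.37829*I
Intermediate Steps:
k(P) = (22 + P)/(-2 + P)
M(J) = √(J + 1/(-4094 + J)) (M(J) = √(J + 1/(-2177 + (J - 1917))) = √(J + 1/(-2177 + (-1917 + J))) = √(J + 1/(-4094 + J)))
(636633 - 1983474) - M(k(-19)) = (636633 - 1983474) - √((1 - (22 - 19)/(-2 - 19)*(4094 - (22 - 19)/(-2 - 19)))/(-4094 + (22 - 19)/(-2 - 19))) = -1346841 - √((1 - 3/(-21)*(4094 - 3/(-21)))/(-4094 + 3/(-21))) = -1346841 - √((1 - (-1/21*3)*(4094 - (-1)*3/21))/(-4094 - 1/21*3)) = -1346841 - √((1 - 1*(-⅐)*(4094 - 1*(-⅐)))/(-4094 - ⅐)) = -1346841 - √((1 - 1*(-⅐)*(4094 + ⅐))/(-28659/7)) = -1346841 - √(-7*(1 - 1*(-⅐)*28659/7)/28659) = -1346841 - √(-7*(1 + 28659/49)/28659) = -1346841 - √(-7/28659*28708/49) = -1346841 - √(-28708/200613) = -1346841 - 2*I*√1439799501/200613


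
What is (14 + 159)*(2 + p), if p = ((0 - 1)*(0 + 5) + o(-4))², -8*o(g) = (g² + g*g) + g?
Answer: 51381/4 ≈ 12845.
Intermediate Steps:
o(g) = -g²/4 - g/8 (o(g) = -((g² + g*g) + g)/8 = -((g² + g²) + g)/8 = -(2*g² + g)/8 = -(g + 2*g²)/8 = -g²/4 - g/8)
p = 289/4 (p = ((0 - 1)*(0 + 5) - ⅛*(-4)*(1 + 2*(-4)))² = (-1*5 - ⅛*(-4)*(1 - 8))² = (-5 - ⅛*(-4)*(-7))² = (-5 - 7/2)² = (-17/2)² = 289/4 ≈ 72.250)
(14 + 159)*(2 + p) = (14 + 159)*(2 + 289/4) = 173*(297/4) = 51381/4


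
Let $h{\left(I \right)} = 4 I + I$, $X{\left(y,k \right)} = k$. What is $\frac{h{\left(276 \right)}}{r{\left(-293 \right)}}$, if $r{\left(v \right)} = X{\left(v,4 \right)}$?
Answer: $345$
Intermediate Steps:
$h{\left(I \right)} = 5 I$
$r{\left(v \right)} = 4$
$\frac{h{\left(276 \right)}}{r{\left(-293 \right)}} = \frac{5 \cdot 276}{4} = 1380 \cdot \frac{1}{4} = 345$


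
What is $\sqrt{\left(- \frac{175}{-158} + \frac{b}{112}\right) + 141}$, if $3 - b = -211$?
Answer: $\frac{3 \sqrt{78297058}}{2212} \approx 12.001$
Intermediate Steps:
$b = 214$ ($b = 3 - -211 = 3 + 211 = 214$)
$\sqrt{\left(- \frac{175}{-158} + \frac{b}{112}\right) + 141} = \sqrt{\left(- \frac{175}{-158} + \frac{214}{112}\right) + 141} = \sqrt{\left(\left(-175\right) \left(- \frac{1}{158}\right) + 214 \cdot \frac{1}{112}\right) + 141} = \sqrt{\left(\frac{175}{158} + \frac{107}{56}\right) + 141} = \sqrt{\frac{13353}{4424} + 141} = \sqrt{\frac{637137}{4424}} = \frac{3 \sqrt{78297058}}{2212}$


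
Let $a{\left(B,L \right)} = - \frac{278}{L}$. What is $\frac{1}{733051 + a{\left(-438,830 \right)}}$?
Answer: $\frac{415}{304216026} \approx 1.3642 \cdot 10^{-6}$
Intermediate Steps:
$\frac{1}{733051 + a{\left(-438,830 \right)}} = \frac{1}{733051 - \frac{278}{830}} = \frac{1}{733051 - \frac{139}{415}} = \frac{1}{\frac{304216026}{415}} = \frac{415}{304216026}$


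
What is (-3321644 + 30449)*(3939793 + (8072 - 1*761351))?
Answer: -10487438944230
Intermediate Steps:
(-3321644 + 30449)*(3939793 + (8072 - 1*761351)) = -3291195*(3939793 + (8072 - 761351)) = -3291195*(3939793 - 753279) = -3291195*3186514 = -10487438944230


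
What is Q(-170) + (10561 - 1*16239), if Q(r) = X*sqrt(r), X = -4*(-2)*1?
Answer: -5678 + 8*I*sqrt(170) ≈ -5678.0 + 104.31*I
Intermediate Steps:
X = 8 (X = 8*1 = 8)
Q(r) = 8*sqrt(r)
Q(-170) + (10561 - 1*16239) = 8*sqrt(-170) + (10561 - 1*16239) = 8*(I*sqrt(170)) + (10561 - 16239) = 8*I*sqrt(170) - 5678 = -5678 + 8*I*sqrt(170)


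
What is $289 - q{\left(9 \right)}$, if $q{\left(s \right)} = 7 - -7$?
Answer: $275$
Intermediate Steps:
$q{\left(s \right)} = 14$ ($q{\left(s \right)} = 7 + 7 = 14$)
$289 - q{\left(9 \right)} = 289 - 14 = 275$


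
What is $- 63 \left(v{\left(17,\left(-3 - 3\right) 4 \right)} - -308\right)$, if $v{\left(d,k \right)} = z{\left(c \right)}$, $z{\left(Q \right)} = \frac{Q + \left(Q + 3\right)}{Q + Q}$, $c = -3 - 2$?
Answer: $- \frac{194481}{10} \approx -19448.0$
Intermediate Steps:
$c = -5$ ($c = -3 - 2 = -5$)
$z{\left(Q \right)} = \frac{3 + 2 Q}{2 Q}$ ($z{\left(Q \right)} = \frac{Q + \left(3 + Q\right)}{2 Q} = \left(3 + 2 Q\right) \frac{1}{2 Q} = \frac{3 + 2 Q}{2 Q}$)
$v{\left(d,k \right)} = \frac{7}{10}$ ($v{\left(d,k \right)} = \frac{\frac{3}{2} - 5}{-5} = \left(- \frac{1}{5}\right) \left(- \frac{7}{2}\right) = \frac{7}{10}$)
$- 63 \left(v{\left(17,\left(-3 - 3\right) 4 \right)} - -308\right) = - 63 \left(\frac{7}{10} - -308\right) = - 63 \left(\frac{7}{10} + 308\right) = \left(-63\right) \frac{3087}{10} = - \frac{194481}{10}$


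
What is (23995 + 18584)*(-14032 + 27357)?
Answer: 567365175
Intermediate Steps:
(23995 + 18584)*(-14032 + 27357) = 42579*13325 = 567365175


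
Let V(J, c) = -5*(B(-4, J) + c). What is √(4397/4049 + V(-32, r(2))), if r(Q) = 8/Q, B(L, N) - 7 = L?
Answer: I*√556000582/4049 ≈ 5.8236*I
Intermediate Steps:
B(L, N) = 7 + L
V(J, c) = -15 - 5*c (V(J, c) = -5*((7 - 4) + c) = -5*(3 + c) = -15 - 5*c)
√(4397/4049 + V(-32, r(2))) = √(4397/4049 + (-15 - 40/2)) = √(4397*(1/4049) + (-15 - 40/2)) = √(4397/4049 + (-15 - 5*4)) = √(4397/4049 + (-15 - 20)) = √(4397/4049 - 35) = √(-137318/4049) = I*√556000582/4049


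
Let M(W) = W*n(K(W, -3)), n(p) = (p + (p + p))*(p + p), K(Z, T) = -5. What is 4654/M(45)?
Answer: 2327/3375 ≈ 0.68948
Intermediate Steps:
n(p) = 6*p**2 (n(p) = (p + 2*p)*(2*p) = (3*p)*(2*p) = 6*p**2)
M(W) = 150*W (M(W) = W*(6*(-5)**2) = W*(6*25) = W*150 = 150*W)
4654/M(45) = 4654/((150*45)) = 4654/6750 = 4654*(1/6750) = 2327/3375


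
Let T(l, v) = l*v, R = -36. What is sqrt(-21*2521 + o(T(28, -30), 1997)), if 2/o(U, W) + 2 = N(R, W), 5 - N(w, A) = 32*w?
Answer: I*sqrt(70624615215)/1155 ≈ 230.09*I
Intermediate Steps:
N(w, A) = 5 - 32*w
o(U, W) = 2/1155 (o(U, W) = 2/(-2 + (5 - 32*(-36))) = 2/(-2 + (5 + 1152)) = 2/(-2 + 1157) = 2/1155)
sqrt(-21*2521 + o(T(28, -30), 1997)) = sqrt(-21*2521 + 2/1155) = sqrt(-52941 + 2/1155) = sqrt(-61146853/1155) = I*sqrt(70624615215)/1155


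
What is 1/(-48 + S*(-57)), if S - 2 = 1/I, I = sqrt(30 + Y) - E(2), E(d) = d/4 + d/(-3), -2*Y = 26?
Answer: -685/109773 + 19*sqrt(17)/146364 ≈ -0.0057049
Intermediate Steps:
Y = -13 (Y = -1/2*26 = -13)
E(d) = -d/12 (E(d) = d*(1/4) + d*(-1/3) = d/4 - d/3 = -d/12)
I = 1/6 + sqrt(17) (I = sqrt(30 - 13) - (-1)*2/12 = sqrt(17) - 1*(-1/6) = sqrt(17) + 1/6 = 1/6 + sqrt(17) ≈ 4.2898)
S = 2 + 1/(1/6 + sqrt(17)) ≈ 2.2331
1/(-48 + S*(-57)) = 1/(-48 + (1216/611 + 36*sqrt(17)/611)*(-57)) = 1/(-48 + (-69312/611 - 2052*sqrt(17)/611)) = 1/(-98640/611 - 2052*sqrt(17)/611)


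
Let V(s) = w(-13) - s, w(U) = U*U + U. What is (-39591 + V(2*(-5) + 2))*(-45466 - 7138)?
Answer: 2074017908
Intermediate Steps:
w(U) = U + U² (w(U) = U² + U = U + U²)
V(s) = 156 - s (V(s) = -13*(1 - 13) - s = -13*(-12) - s = 156 - s)
(-39591 + V(2*(-5) + 2))*(-45466 - 7138) = (-39591 + (156 - (2*(-5) + 2)))*(-45466 - 7138) = (-39591 + (156 - (-10 + 2)))*(-52604) = (-39591 + (156 - 1*(-8)))*(-52604) = (-39591 + (156 + 8))*(-52604) = (-39591 + 164)*(-52604) = -39427*(-52604) = 2074017908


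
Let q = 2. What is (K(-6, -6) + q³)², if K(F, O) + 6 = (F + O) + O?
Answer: 256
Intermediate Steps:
K(F, O) = -6 + F + 2*O (K(F, O) = -6 + ((F + O) + O) = -6 + (F + 2*O) = -6 + F + 2*O)
(K(-6, -6) + q³)² = ((-6 - 6 + 2*(-6)) + 2³)² = ((-6 - 6 - 12) + 8)² = (-24 + 8)² = (-16)² = 256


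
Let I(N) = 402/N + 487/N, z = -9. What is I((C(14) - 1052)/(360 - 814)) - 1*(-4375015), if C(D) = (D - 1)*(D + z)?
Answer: 616934773/141 ≈ 4.3754e+6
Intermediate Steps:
C(D) = (-1 + D)*(-9 + D) (C(D) = (D - 1)*(D - 9) = (-1 + D)*(-9 + D))
I(N) = 889/N
I((C(14) - 1052)/(360 - 814)) - 1*(-4375015) = 889/((((9 + 14**2 - 10*14) - 1052)/(360 - 814))) - 1*(-4375015) = 889/((((9 + 196 - 140) - 1052)/(-454))) + 4375015 = 889/(((65 - 1052)*(-1/454))) + 4375015 = 889/((-987*(-1/454))) + 4375015 = 889/(987/454) + 4375015 = 889*(454/987) + 4375015 = 57658/141 + 4375015 = 616934773/141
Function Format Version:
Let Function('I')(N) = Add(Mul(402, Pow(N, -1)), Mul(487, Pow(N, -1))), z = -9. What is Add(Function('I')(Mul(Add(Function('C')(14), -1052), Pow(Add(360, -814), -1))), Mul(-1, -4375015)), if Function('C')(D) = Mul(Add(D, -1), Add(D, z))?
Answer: Rational(616934773, 141) ≈ 4.3754e+6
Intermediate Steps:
Function('C')(D) = Mul(Add(-1, D), Add(-9, D)) (Function('C')(D) = Mul(Add(D, -1), Add(D, -9)) = Mul(Add(-1, D), Add(-9, D)))
Function('I')(N) = Mul(889, Pow(N, -1))
Add(Function('I')(Mul(Add(Function('C')(14), -1052), Pow(Add(360, -814), -1))), Mul(-1, -4375015)) = Add(Mul(889, Pow(Mul(Add(Add(9, Pow(14, 2), Mul(-10, 14)), -1052), Pow(Add(360, -814), -1)), -1)), Mul(-1, -4375015)) = Add(Mul(889, Pow(Mul(Add(Add(9, 196, -140), -1052), Pow(-454, -1)), -1)), 4375015) = Add(Mul(889, Pow(Mul(Add(65, -1052), Rational(-1, 454)), -1)), 4375015) = Add(Mul(889, Pow(Mul(-987, Rational(-1, 454)), -1)), 4375015) = Add(Mul(889, Pow(Rational(987, 454), -1)), 4375015) = Add(Mul(889, Rational(454, 987)), 4375015) = Add(Rational(57658, 141), 4375015) = Rational(616934773, 141)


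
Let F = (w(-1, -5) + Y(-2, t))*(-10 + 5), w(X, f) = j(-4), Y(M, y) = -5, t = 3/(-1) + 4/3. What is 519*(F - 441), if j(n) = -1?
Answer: -213309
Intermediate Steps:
t = -5/3 (t = 3*(-1) + 4*(⅓) = -3 + 4/3 = -5/3 ≈ -1.6667)
w(X, f) = -1
F = 30 (F = (-1 - 5)*(-10 + 5) = -6*(-5) = 30)
519*(F - 441) = 519*(30 - 441) = 519*(-411) = -213309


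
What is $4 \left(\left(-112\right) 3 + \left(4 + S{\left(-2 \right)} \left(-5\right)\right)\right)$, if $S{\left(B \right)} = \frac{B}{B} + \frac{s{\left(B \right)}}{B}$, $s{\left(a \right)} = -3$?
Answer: $-1378$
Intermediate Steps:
$S{\left(B \right)} = 1 - \frac{3}{B}$ ($S{\left(B \right)} = \frac{B}{B} - \frac{3}{B} = 1 - \frac{3}{B}$)
$4 \left(\left(-112\right) 3 + \left(4 + S{\left(-2 \right)} \left(-5\right)\right)\right) = 4 \left(\left(-112\right) 3 + \left(4 + \frac{-3 - 2}{-2} \left(-5\right)\right)\right) = 4 \left(-336 + \left(4 + \left(- \frac{1}{2}\right) \left(-5\right) \left(-5\right)\right)\right) = 4 \left(-336 + \left(4 + \frac{5}{2} \left(-5\right)\right)\right) = 4 \left(-336 + \left(4 - \frac{25}{2}\right)\right) = 4 \left(-336 - \frac{17}{2}\right) = 4 \left(- \frac{689}{2}\right) = -1378$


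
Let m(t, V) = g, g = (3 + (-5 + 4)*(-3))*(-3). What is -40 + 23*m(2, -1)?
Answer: -454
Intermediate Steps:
g = -18 (g = (3 - 1*(-3))*(-3) = (3 + 3)*(-3) = 6*(-3) = -18)
m(t, V) = -18
-40 + 23*m(2, -1) = -40 + 23*(-18) = -40 - 414 = -454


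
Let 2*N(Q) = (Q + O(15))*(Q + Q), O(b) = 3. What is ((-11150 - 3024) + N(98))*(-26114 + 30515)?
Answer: -18818676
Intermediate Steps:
N(Q) = Q*(3 + Q) (N(Q) = ((Q + 3)*(Q + Q))/2 = ((3 + Q)*(2*Q))/2 = (2*Q*(3 + Q))/2 = Q*(3 + Q))
((-11150 - 3024) + N(98))*(-26114 + 30515) = ((-11150 - 3024) + 98*(3 + 98))*(-26114 + 30515) = (-14174 + 98*101)*4401 = (-14174 + 9898)*4401 = -4276*4401 = -18818676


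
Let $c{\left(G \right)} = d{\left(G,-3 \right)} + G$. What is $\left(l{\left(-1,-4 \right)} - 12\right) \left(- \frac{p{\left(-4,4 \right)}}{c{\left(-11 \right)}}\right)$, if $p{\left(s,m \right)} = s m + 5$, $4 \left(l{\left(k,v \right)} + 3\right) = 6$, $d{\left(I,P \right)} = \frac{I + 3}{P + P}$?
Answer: $\frac{891}{58} \approx 15.362$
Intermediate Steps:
$d{\left(I,P \right)} = \frac{3 + I}{2 P}$
$l{\left(k,v \right)} = - \frac{3}{2}$ ($l{\left(k,v \right)} = -3 + \frac{1}{4} \cdot 6 = -3 + \frac{3}{2} = - \frac{3}{2}$)
$p{\left(s,m \right)} = 5 + m s$ ($p{\left(s,m \right)} = m s + 5 = 5 + m s$)
$c{\left(G \right)} = - \frac{1}{2} + \frac{5 G}{6}$ ($c{\left(G \right)} = \frac{3 + G}{2 \left(-3\right)} + G = \frac{1}{2} \left(- \frac{1}{3}\right) \left(3 + G\right) + G = \left(- \frac{1}{2} - \frac{G}{6}\right) + G = - \frac{1}{2} + \frac{5 G}{6}$)
$\left(l{\left(-1,-4 \right)} - 12\right) \left(- \frac{p{\left(-4,4 \right)}}{c{\left(-11 \right)}}\right) = \left(- \frac{3}{2} - 12\right) \left(- \frac{5 + 4 \left(-4\right)}{- \frac{1}{2} + \frac{5}{6} \left(-11\right)}\right) = - \frac{27 \left(- \frac{5 - 16}{- \frac{1}{2} - \frac{55}{6}}\right)}{2} = - \frac{27 \left(- \frac{-11}{- \frac{29}{3}}\right)}{2} = - \frac{27 \left(- \frac{\left(-11\right) \left(-3\right)}{29}\right)}{2} = - \frac{27 \left(\left(-1\right) \frac{33}{29}\right)}{2} = \left(- \frac{27}{2}\right) \left(- \frac{33}{29}\right) = \frac{891}{58}$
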